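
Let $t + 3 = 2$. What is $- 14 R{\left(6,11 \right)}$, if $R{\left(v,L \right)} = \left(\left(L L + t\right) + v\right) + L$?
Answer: $-1918$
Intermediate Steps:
$t = -1$ ($t = -3 + 2 = -1$)
$R{\left(v,L \right)} = -1 + L + v + L^{2}$ ($R{\left(v,L \right)} = \left(\left(L L - 1\right) + v\right) + L = \left(\left(L^{2} - 1\right) + v\right) + L = \left(\left(-1 + L^{2}\right) + v\right) + L = \left(-1 + v + L^{2}\right) + L = -1 + L + v + L^{2}$)
$- 14 R{\left(6,11 \right)} = - 14 \left(-1 + 11 + 6 + 11^{2}\right) = - 14 \left(-1 + 11 + 6 + 121\right) = \left(-14\right) 137 = -1918$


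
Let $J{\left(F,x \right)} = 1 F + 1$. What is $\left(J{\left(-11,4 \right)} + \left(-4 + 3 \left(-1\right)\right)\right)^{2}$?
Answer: $289$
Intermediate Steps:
$J{\left(F,x \right)} = 1 + F$ ($J{\left(F,x \right)} = F + 1 = 1 + F$)
$\left(J{\left(-11,4 \right)} + \left(-4 + 3 \left(-1\right)\right)\right)^{2} = \left(\left(1 - 11\right) + \left(-4 + 3 \left(-1\right)\right)\right)^{2} = \left(-10 - 7\right)^{2} = \left(-17\right)^{2} = 289$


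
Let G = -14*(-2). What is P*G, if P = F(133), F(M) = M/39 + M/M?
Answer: 4816/39 ≈ 123.49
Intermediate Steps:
F(M) = 1 + M/39 (F(M) = M*(1/39) + 1 = M/39 + 1 = 1 + M/39)
P = 172/39 (P = 1 + (1/39)*133 = 1 + 133/39 = 172/39 ≈ 4.4103)
G = 28
P*G = (172/39)*28 = 4816/39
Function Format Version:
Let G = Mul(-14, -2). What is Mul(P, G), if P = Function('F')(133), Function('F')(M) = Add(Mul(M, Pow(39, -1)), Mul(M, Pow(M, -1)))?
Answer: Rational(4816, 39) ≈ 123.49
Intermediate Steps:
Function('F')(M) = Add(1, Mul(Rational(1, 39), M)) (Function('F')(M) = Add(Mul(M, Rational(1, 39)), 1) = Add(Mul(Rational(1, 39), M), 1) = Add(1, Mul(Rational(1, 39), M)))
P = Rational(172, 39) (P = Add(1, Mul(Rational(1, 39), 133)) = Add(1, Rational(133, 39)) = Rational(172, 39) ≈ 4.4103)
G = 28
Mul(P, G) = Mul(Rational(172, 39), 28) = Rational(4816, 39)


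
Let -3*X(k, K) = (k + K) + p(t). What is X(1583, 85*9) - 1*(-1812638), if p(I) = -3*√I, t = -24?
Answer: 5435566/3 + 2*I*√6 ≈ 1.8119e+6 + 4.899*I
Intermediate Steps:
X(k, K) = -K/3 - k/3 + 2*I*√6 (X(k, K) = -((k + K) - 6*I*√6)/3 = -((K + k) - 6*I*√6)/3 = -(K + k - 6*I*√6)/3 = -K/3 - k/3 + 2*I*√6)
X(1583, 85*9) - 1*(-1812638) = (-85*9/3 - ⅓*1583 + 2*I*√6) - 1*(-1812638) = (-⅓*765 - 1583/3 + 2*I*√6) + 1812638 = (-255 - 1583/3 + 2*I*√6) + 1812638 = (-2348/3 + 2*I*√6) + 1812638 = 5435566/3 + 2*I*√6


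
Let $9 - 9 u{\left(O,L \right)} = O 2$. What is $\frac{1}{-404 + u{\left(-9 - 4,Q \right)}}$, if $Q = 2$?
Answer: $- \frac{9}{3601} \approx -0.0024993$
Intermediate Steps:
$u{\left(O,L \right)} = 1 - \frac{2 O}{9}$ ($u{\left(O,L \right)} = 1 - \frac{O 2}{9} = 1 - \frac{2 O}{9}$)
$\frac{1}{-404 + u{\left(-9 - 4,Q \right)}} = \frac{1}{-404 - \left(-1 + \frac{2 \left(-9 - 4\right)}{9}\right)} = \frac{1}{-404 + \left(1 - - \frac{26}{9}\right)} = \frac{1}{-404 + \left(1 + \frac{26}{9}\right)} = \frac{1}{-404 + \frac{35}{9}} = \frac{1}{- \frac{3601}{9}} = - \frac{9}{3601}$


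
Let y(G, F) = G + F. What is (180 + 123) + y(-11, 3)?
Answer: 295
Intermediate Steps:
y(G, F) = F + G
(180 + 123) + y(-11, 3) = (180 + 123) + (3 - 11) = 303 - 8 = 295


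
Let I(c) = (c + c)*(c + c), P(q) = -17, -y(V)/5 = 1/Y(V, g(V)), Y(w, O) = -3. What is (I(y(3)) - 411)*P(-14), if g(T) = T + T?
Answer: 61183/9 ≈ 6798.1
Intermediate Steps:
g(T) = 2*T
y(V) = 5/3 (y(V) = -5/(-3) = -5*(-1/3) = 5/3)
I(c) = 4*c**2 (I(c) = (2*c)*(2*c) = 4*c**2)
(I(y(3)) - 411)*P(-14) = (4*(5/3)**2 - 411)*(-17) = (4*(25/9) - 411)*(-17) = (100/9 - 411)*(-17) = -3599/9*(-17) = 61183/9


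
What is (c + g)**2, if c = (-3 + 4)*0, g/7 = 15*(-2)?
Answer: 44100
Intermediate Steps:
g = -210 (g = 7*(15*(-2)) = 7*(-30) = -210)
c = 0 (c = 1*0 = 0)
(c + g)**2 = (0 - 210)**2 = (-210)**2 = 44100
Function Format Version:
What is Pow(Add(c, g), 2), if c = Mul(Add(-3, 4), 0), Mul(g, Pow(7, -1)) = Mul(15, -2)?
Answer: 44100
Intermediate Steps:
g = -210 (g = Mul(7, Mul(15, -2)) = Mul(7, -30) = -210)
c = 0 (c = Mul(1, 0) = 0)
Pow(Add(c, g), 2) = Pow(Add(0, -210), 2) = Pow(-210, 2) = 44100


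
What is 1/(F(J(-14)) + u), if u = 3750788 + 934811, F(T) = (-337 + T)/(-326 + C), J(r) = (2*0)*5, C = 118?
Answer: 208/974604929 ≈ 2.1342e-7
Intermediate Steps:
J(r) = 0 (J(r) = 0*5 = 0)
F(T) = 337/208 - T/208 (F(T) = (-337 + T)/(-326 + 118) = (-337 + T)/(-208) = (-337 + T)*(-1/208) = 337/208 - T/208)
u = 4685599
1/(F(J(-14)) + u) = 1/((337/208 - 1/208*0) + 4685599) = 1/((337/208 + 0) + 4685599) = 1/(337/208 + 4685599) = 1/(974604929/208) = 208/974604929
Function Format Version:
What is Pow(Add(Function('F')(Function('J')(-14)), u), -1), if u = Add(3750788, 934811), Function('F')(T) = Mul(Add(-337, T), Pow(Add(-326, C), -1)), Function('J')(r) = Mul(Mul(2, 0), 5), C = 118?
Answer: Rational(208, 974604929) ≈ 2.1342e-7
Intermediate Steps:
Function('J')(r) = 0 (Function('J')(r) = Mul(0, 5) = 0)
Function('F')(T) = Add(Rational(337, 208), Mul(Rational(-1, 208), T)) (Function('F')(T) = Mul(Add(-337, T), Pow(Add(-326, 118), -1)) = Mul(Add(-337, T), Pow(-208, -1)) = Mul(Add(-337, T), Rational(-1, 208)) = Add(Rational(337, 208), Mul(Rational(-1, 208), T)))
u = 4685599
Pow(Add(Function('F')(Function('J')(-14)), u), -1) = Pow(Add(Add(Rational(337, 208), Mul(Rational(-1, 208), 0)), 4685599), -1) = Pow(Add(Add(Rational(337, 208), 0), 4685599), -1) = Pow(Add(Rational(337, 208), 4685599), -1) = Pow(Rational(974604929, 208), -1) = Rational(208, 974604929)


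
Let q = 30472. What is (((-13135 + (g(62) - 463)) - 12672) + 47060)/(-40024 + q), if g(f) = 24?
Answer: -3469/1592 ≈ -2.1790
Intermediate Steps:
(((-13135 + (g(62) - 463)) - 12672) + 47060)/(-40024 + q) = (((-13135 + (24 - 463)) - 12672) + 47060)/(-40024 + 30472) = (((-13135 - 439) - 12672) + 47060)/(-9552) = ((-13574 - 12672) + 47060)*(-1/9552) = (-26246 + 47060)*(-1/9552) = 20814*(-1/9552) = -3469/1592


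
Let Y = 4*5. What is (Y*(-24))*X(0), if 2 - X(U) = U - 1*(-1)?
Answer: -480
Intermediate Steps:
Y = 20
X(U) = 1 - U (X(U) = 2 - (U - 1*(-1)) = 2 - (U + 1) = 2 - (1 + U) = 2 + (-1 - U) = 1 - U)
(Y*(-24))*X(0) = (20*(-24))*(1 - 1*0) = -480*(1 + 0) = -480*1 = -480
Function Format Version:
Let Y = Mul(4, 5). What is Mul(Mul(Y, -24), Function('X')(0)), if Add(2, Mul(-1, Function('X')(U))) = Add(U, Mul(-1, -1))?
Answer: -480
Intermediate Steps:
Y = 20
Function('X')(U) = Add(1, Mul(-1, U)) (Function('X')(U) = Add(2, Mul(-1, Add(U, Mul(-1, -1)))) = Add(2, Mul(-1, Add(U, 1))) = Add(2, Mul(-1, Add(1, U))) = Add(2, Add(-1, Mul(-1, U))) = Add(1, Mul(-1, U)))
Mul(Mul(Y, -24), Function('X')(0)) = Mul(Mul(20, -24), Add(1, Mul(-1, 0))) = Mul(-480, Add(1, 0)) = Mul(-480, 1) = -480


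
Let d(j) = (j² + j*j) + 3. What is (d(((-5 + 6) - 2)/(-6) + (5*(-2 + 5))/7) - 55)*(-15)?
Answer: 182275/294 ≈ 619.98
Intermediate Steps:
d(j) = 3 + 2*j² (d(j) = (j² + j²) + 3 = 2*j² + 3 = 3 + 2*j²)
(d(((-5 + 6) - 2)/(-6) + (5*(-2 + 5))/7) - 55)*(-15) = ((3 + 2*(((-5 + 6) - 2)/(-6) + (5*(-2 + 5))/7)²) - 55)*(-15) = ((3 + 2*((1 - 2)*(-⅙) + (5*3)*(⅐))²) - 55)*(-15) = ((3 + 2*(-1*(-⅙) + 15*(⅐))²) - 55)*(-15) = ((3 + 2*(⅙ + 15/7)²) - 55)*(-15) = ((3 + 2*(97/42)²) - 55)*(-15) = ((3 + 2*(9409/1764)) - 55)*(-15) = ((3 + 9409/882) - 55)*(-15) = (12055/882 - 55)*(-15) = -36455/882*(-15) = 182275/294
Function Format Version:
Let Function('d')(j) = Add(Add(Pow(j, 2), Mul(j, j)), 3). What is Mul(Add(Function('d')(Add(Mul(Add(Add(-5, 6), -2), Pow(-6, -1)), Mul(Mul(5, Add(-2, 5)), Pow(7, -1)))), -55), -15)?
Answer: Rational(182275, 294) ≈ 619.98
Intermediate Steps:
Function('d')(j) = Add(3, Mul(2, Pow(j, 2))) (Function('d')(j) = Add(Add(Pow(j, 2), Pow(j, 2)), 3) = Add(Mul(2, Pow(j, 2)), 3) = Add(3, Mul(2, Pow(j, 2))))
Mul(Add(Function('d')(Add(Mul(Add(Add(-5, 6), -2), Pow(-6, -1)), Mul(Mul(5, Add(-2, 5)), Pow(7, -1)))), -55), -15) = Mul(Add(Add(3, Mul(2, Pow(Add(Mul(Add(Add(-5, 6), -2), Pow(-6, -1)), Mul(Mul(5, Add(-2, 5)), Pow(7, -1))), 2))), -55), -15) = Mul(Add(Add(3, Mul(2, Pow(Add(Mul(Add(1, -2), Rational(-1, 6)), Mul(Mul(5, 3), Rational(1, 7))), 2))), -55), -15) = Mul(Add(Add(3, Mul(2, Pow(Add(Mul(-1, Rational(-1, 6)), Mul(15, Rational(1, 7))), 2))), -55), -15) = Mul(Add(Add(3, Mul(2, Pow(Add(Rational(1, 6), Rational(15, 7)), 2))), -55), -15) = Mul(Add(Add(3, Mul(2, Pow(Rational(97, 42), 2))), -55), -15) = Mul(Add(Add(3, Mul(2, Rational(9409, 1764))), -55), -15) = Mul(Add(Add(3, Rational(9409, 882)), -55), -15) = Mul(Add(Rational(12055, 882), -55), -15) = Mul(Rational(-36455, 882), -15) = Rational(182275, 294)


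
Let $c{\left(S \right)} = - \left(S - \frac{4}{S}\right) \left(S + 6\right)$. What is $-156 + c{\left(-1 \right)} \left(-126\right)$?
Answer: $1734$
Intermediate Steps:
$c{\left(S \right)} = - \left(6 + S\right) \left(S - \frac{4}{S}\right)$ ($c{\left(S \right)} = - \left(S - \frac{4}{S}\right) \left(6 + S\right) = - \left(6 + S\right) \left(S - \frac{4}{S}\right)$)
$-156 + c{\left(-1 \right)} \left(-126\right) = -156 + \left(4 - \left(-1\right)^{2} - -6 + \frac{24}{-1}\right) \left(-126\right) = -156 + \left(4 - 1 + 6 + 24 \left(-1\right)\right) \left(-126\right) = -156 + \left(4 - 1 + 6 - 24\right) \left(-126\right) = -156 - -1890 = -156 + 1890 = 1734$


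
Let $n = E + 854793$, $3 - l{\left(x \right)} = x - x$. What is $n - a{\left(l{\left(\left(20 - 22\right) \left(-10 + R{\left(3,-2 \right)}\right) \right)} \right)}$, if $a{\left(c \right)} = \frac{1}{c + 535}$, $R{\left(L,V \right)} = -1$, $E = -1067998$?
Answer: $- \frac{114704291}{538} \approx -2.1321 \cdot 10^{5}$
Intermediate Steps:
$l{\left(x \right)} = 3$ ($l{\left(x \right)} = 3 - \left(x - x\right) = 3 - 0 = 3 + 0 = 3$)
$n = -213205$ ($n = -1067998 + 854793 = -213205$)
$a{\left(c \right)} = \frac{1}{535 + c}$
$n - a{\left(l{\left(\left(20 - 22\right) \left(-10 + R{\left(3,-2 \right)}\right) \right)} \right)} = -213205 - \frac{1}{535 + 3} = -213205 - \frac{1}{538} = - \frac{114704291}{538}$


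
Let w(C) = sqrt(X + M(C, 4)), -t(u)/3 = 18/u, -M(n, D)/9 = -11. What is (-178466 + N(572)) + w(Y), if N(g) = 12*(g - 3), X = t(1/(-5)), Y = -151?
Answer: -171638 + 3*sqrt(41) ≈ -1.7162e+5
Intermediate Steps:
M(n, D) = 99 (M(n, D) = -9*(-11) = 99)
t(u) = -54/u
X = 270 (X = -54/(1/(-5)) = -54/(-1/5) = -54*(-5) = 270)
N(g) = -36 + 12*g (N(g) = 12*(-3 + g) = -36 + 12*g)
w(C) = 3*sqrt(41) (w(C) = sqrt(270 + 99) = sqrt(369) = 3*sqrt(41))
(-178466 + N(572)) + w(Y) = (-178466 + (-36 + 12*572)) + 3*sqrt(41) = (-178466 + (-36 + 6864)) + 3*sqrt(41) = (-178466 + 6828) + 3*sqrt(41) = -171638 + 3*sqrt(41)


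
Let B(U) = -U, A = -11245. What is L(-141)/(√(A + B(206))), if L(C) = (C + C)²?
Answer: -26508*I*√11451/3817 ≈ -743.15*I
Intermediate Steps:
L(C) = 4*C² (L(C) = (2*C)² = 4*C²)
L(-141)/(√(A + B(206))) = (4*(-141)²)/(√(-11245 - 1*206)) = (4*19881)/(√(-11245 - 206)) = 79524/(√(-11451)) = 79524/((I*√11451)) = 79524*(-I*√11451/11451) = -26508*I*√11451/3817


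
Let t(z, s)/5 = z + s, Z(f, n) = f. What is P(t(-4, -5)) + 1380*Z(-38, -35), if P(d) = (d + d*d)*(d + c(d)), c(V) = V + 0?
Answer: -230640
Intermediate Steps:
t(z, s) = 5*s + 5*z (t(z, s) = 5*(z + s) = 5*(s + z) = 5*s + 5*z)
c(V) = V
P(d) = 2*d*(d + d²) (P(d) = (d + d*d)*(d + d) = (d + d²)*(2*d) = 2*d*(d + d²))
P(t(-4, -5)) + 1380*Z(-38, -35) = 2*(5*(-5) + 5*(-4))²*(1 + (5*(-5) + 5*(-4))) + 1380*(-38) = 2*(-25 - 20)²*(1 + (-25 - 20)) - 52440 = 2*(-45)²*(1 - 45) - 52440 = 2*2025*(-44) - 52440 = -178200 - 52440 = -230640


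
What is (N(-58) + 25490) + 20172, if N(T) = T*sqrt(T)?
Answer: 45662 - 58*I*sqrt(58) ≈ 45662.0 - 441.71*I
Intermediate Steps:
N(T) = T**(3/2)
(N(-58) + 25490) + 20172 = ((-58)**(3/2) + 25490) + 20172 = (-58*I*sqrt(58) + 25490) + 20172 = (25490 - 58*I*sqrt(58)) + 20172 = 45662 - 58*I*sqrt(58)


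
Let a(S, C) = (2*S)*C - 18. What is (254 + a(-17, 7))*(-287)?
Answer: 574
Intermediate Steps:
a(S, C) = -18 + 2*C*S (a(S, C) = 2*C*S - 18 = -18 + 2*C*S)
(254 + a(-17, 7))*(-287) = (254 + (-18 + 2*7*(-17)))*(-287) = (254 + (-18 - 238))*(-287) = (254 - 256)*(-287) = -2*(-287) = 574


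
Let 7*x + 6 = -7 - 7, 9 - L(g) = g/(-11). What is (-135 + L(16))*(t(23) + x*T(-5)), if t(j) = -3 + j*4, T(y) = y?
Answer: -990510/77 ≈ -12864.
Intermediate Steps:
L(g) = 9 + g/11 (L(g) = 9 - g/(-11) = 9 - g*(-1)/11 = 9 - (-1)*g/11 = 9 + g/11)
t(j) = -3 + 4*j
x = -20/7 (x = -6/7 + (-7 - 7)/7 = -6/7 + (⅐)*(-14) = -6/7 - 2 = -20/7 ≈ -2.8571)
(-135 + L(16))*(t(23) + x*T(-5)) = (-135 + (9 + (1/11)*16))*((-3 + 4*23) - 20/7*(-5)) = (-135 + (9 + 16/11))*((-3 + 92) + 100/7) = (-135 + 115/11)*(89 + 100/7) = -1370/11*723/7 = -990510/77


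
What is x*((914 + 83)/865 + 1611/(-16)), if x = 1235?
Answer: -340258061/2768 ≈ -1.2293e+5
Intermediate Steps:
x*((914 + 83)/865 + 1611/(-16)) = 1235*((914 + 83)/865 + 1611/(-16)) = 1235*(997*(1/865) + 1611*(-1/16)) = 1235*(997/865 - 1611/16) = 1235*(-1377563/13840) = -340258061/2768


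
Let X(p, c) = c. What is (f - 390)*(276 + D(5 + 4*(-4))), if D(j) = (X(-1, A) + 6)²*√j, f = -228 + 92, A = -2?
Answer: -145176 - 8416*I*√11 ≈ -1.4518e+5 - 27913.0*I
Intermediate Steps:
f = -136
D(j) = 16*√j (D(j) = (-2 + 6)²*√j = 4²*√j = 16*√j)
(f - 390)*(276 + D(5 + 4*(-4))) = (-136 - 390)*(276 + 16*√(5 + 4*(-4))) = -526*(276 + 16*√(5 - 16)) = -526*(276 + 16*√(-11)) = -526*(276 + 16*(I*√11)) = -526*(276 + 16*I*√11) = -145176 - 8416*I*√11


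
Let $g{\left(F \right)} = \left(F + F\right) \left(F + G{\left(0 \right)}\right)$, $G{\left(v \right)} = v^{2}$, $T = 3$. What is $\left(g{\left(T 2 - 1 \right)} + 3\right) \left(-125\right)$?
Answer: $-6625$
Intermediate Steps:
$g{\left(F \right)} = 2 F^{2}$ ($g{\left(F \right)} = \left(F + F\right) \left(F + 0^{2}\right) = 2 F \left(F + 0\right) = 2 F F = 2 F^{2}$)
$\left(g{\left(T 2 - 1 \right)} + 3\right) \left(-125\right) = \left(2 \left(3 \cdot 2 - 1\right)^{2} + 3\right) \left(-125\right) = \left(2 \left(6 - 1\right)^{2} + 3\right) \left(-125\right) = \left(2 \cdot 5^{2} + 3\right) \left(-125\right) = \left(2 \cdot 25 + 3\right) \left(-125\right) = \left(50 + 3\right) \left(-125\right) = 53 \left(-125\right) = -6625$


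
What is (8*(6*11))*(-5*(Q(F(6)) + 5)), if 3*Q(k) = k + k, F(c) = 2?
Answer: -16720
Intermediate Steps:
Q(k) = 2*k/3 (Q(k) = (k + k)/3 = (2*k)/3 = 2*k/3)
(8*(6*11))*(-5*(Q(F(6)) + 5)) = (8*(6*11))*(-5*((2/3)*2 + 5)) = (8*66)*(-5*(4/3 + 5)) = 528*(-5*19/3) = 528*(-95/3) = -16720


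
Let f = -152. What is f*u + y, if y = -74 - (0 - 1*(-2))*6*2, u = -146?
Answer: 22094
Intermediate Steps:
y = -98 (y = -74 - (0 + 2)*6*2 = -74 - 2*6*2 = -74 - 12*2 = -74 - 1*24 = -74 - 24 = -98)
f*u + y = -152*(-146) - 98 = 22192 - 98 = 22094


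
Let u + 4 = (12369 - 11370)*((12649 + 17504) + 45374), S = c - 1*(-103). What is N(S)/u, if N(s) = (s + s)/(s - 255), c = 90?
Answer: -193/2338995539 ≈ -8.2514e-8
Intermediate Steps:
S = 193 (S = 90 - 1*(-103) = 90 + 103 = 193)
N(s) = 2*s/(-255 + s) (N(s) = (2*s)/(-255 + s) = 2*s/(-255 + s))
u = 75451469 (u = -4 + (12369 - 11370)*((12649 + 17504) + 45374) = -4 + 999*(30153 + 45374) = -4 + 999*75527 = -4 + 75451473 = 75451469)
N(S)/u = (2*193/(-255 + 193))/75451469 = (2*193/(-62))*(1/75451469) = (2*193*(-1/62))*(1/75451469) = -193/31*1/75451469 = -193/2338995539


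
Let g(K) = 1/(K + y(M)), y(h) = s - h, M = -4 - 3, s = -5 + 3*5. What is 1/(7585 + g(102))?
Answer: 119/902616 ≈ 0.00013184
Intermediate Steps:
s = 10 (s = -5 + 15 = 10)
M = -7
y(h) = 10 - h
g(K) = 1/(17 + K) (g(K) = 1/(K + (10 - 1*(-7))) = 1/(K + (10 + 7)) = 1/(K + 17) = 1/(17 + K))
1/(7585 + g(102)) = 1/(7585 + 1/(17 + 102)) = 1/(7585 + 1/119) = 1/(902616/119) = 119/902616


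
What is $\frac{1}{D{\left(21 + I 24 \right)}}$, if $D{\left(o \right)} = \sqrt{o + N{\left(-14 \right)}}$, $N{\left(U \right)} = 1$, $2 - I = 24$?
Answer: $- \frac{i \sqrt{506}}{506} \approx - 0.044455 i$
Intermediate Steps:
$I = -22$ ($I = 2 - 24 = -22$)
$D{\left(o \right)} = \sqrt{1 + o}$ ($D{\left(o \right)} = \sqrt{o + 1} = \sqrt{1 + o}$)
$\frac{1}{D{\left(21 + I 24 \right)}} = \frac{1}{\sqrt{1 + \left(21 - 528\right)}} = \frac{1}{\sqrt{1 - 507}} = \frac{1}{\sqrt{-506}} = \frac{1}{i \sqrt{506}} = - \frac{i \sqrt{506}}{506}$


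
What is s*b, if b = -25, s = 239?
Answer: -5975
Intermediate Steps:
s*b = 239*(-25) = -5975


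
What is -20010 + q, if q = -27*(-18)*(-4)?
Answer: -21954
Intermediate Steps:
q = -1944 (q = 486*(-4) = -1944)
-20010 + q = -20010 - 1944 = -21954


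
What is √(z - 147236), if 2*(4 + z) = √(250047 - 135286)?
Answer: √(-588960 + 2*√114761)/2 ≈ 383.5*I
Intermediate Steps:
z = -4 + √114761/2 (z = -4 + √(250047 - 135286)/2 = -4 + √114761/2 ≈ 165.38)
√(z - 147236) = √((-4 + √114761/2) - 147236) = √(-147240 + √114761/2)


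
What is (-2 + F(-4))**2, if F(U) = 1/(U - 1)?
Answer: 121/25 ≈ 4.8400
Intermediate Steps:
F(U) = 1/(-1 + U)
(-2 + F(-4))**2 = (-2 + 1/(-1 - 4))**2 = (-2 + 1/(-5))**2 = (-2 - 1/5)**2 = (-11/5)**2 = 121/25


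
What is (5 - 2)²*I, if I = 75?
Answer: 675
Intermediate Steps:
(5 - 2)²*I = (5 - 2)²*75 = 3²*75 = 9*75 = 675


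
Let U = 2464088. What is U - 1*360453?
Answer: 2103635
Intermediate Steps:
U - 1*360453 = 2464088 - 1*360453 = 2464088 - 360453 = 2103635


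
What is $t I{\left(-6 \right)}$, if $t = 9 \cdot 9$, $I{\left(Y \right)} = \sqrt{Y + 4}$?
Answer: $81 i \sqrt{2} \approx 114.55 i$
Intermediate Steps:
$I{\left(Y \right)} = \sqrt{4 + Y}$
$t = 81$
$t I{\left(-6 \right)} = 81 \sqrt{4 - 6} = 81 \sqrt{-2} = 81 i \sqrt{2}$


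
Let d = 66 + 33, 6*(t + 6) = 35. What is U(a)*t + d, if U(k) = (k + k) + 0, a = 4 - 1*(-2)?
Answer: 97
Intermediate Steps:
a = 6 (a = 4 + 2 = 6)
t = -⅙ (t = -6 + (⅙)*35 = -6 + 35/6 = -⅙ ≈ -0.16667)
U(k) = 2*k (U(k) = 2*k + 0 = 2*k)
d = 99
U(a)*t + d = (2*6)*(-⅙) + 99 = 12*(-⅙) + 99 = -2 + 99 = 97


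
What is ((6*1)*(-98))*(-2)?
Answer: 1176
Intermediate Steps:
((6*1)*(-98))*(-2) = (6*(-98))*(-2) = -588*(-2) = 1176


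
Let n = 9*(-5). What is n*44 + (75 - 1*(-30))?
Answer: -1875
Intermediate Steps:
n = -45
n*44 + (75 - 1*(-30)) = -45*44 + (75 - 1*(-30)) = -1980 + (75 + 30) = -1980 + 105 = -1875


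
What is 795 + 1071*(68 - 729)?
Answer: -707136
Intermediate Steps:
795 + 1071*(68 - 729) = 795 + 1071*(-661) = 795 - 707931 = -707136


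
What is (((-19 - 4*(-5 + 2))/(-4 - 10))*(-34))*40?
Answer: -680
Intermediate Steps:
(((-19 - 4*(-5 + 2))/(-4 - 10))*(-34))*40 = (((-19 - 4*(-3))/(-14))*(-34))*40 = (((-19 + 12)*(-1/14))*(-34))*40 = (-7*(-1/14)*(-34))*40 = ((½)*(-34))*40 = -17*40 = -680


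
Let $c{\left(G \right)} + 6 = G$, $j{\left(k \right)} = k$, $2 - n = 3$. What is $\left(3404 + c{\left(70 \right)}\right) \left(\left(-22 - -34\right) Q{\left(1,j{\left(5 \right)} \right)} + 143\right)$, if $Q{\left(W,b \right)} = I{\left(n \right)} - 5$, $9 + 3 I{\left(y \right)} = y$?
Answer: $149124$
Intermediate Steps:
$n = -1$ ($n = 2 - 3 = -1$)
$I{\left(y \right)} = -3 + \frac{y}{3}$
$c{\left(G \right)} = -6 + G$
$Q{\left(W,b \right)} = - \frac{25}{3}$ ($Q{\left(W,b \right)} = \left(-3 + \frac{1}{3} \left(-1\right)\right) - 5 = \left(-3 - \frac{1}{3}\right) - 5 = - \frac{10}{3} - 5 = - \frac{25}{3}$)
$\left(3404 + c{\left(70 \right)}\right) \left(\left(-22 - -34\right) Q{\left(1,j{\left(5 \right)} \right)} + 143\right) = \left(3404 + \left(-6 + 70\right)\right) \left(\left(-22 - -34\right) \left(- \frac{25}{3}\right) + 143\right) = \left(3404 + 64\right) \left(\left(-22 + 34\right) \left(- \frac{25}{3}\right) + 143\right) = 3468 \left(12 \left(- \frac{25}{3}\right) + 143\right) = 3468 \left(-100 + 143\right) = 3468 \cdot 43 = 149124$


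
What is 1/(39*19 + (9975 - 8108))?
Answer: 1/2608 ≈ 0.00038344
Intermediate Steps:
1/(39*19 + (9975 - 8108)) = 1/(741 + 1867) = 1/2608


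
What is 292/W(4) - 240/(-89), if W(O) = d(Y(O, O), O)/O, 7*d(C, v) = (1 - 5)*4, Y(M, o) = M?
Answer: -45239/89 ≈ -508.30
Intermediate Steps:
d(C, v) = -16/7 (d(C, v) = ((1 - 5)*4)/7 = (-4*4)/7 = (⅐)*(-16) = -16/7)
W(O) = -16/(7*O)
292/W(4) - 240/(-89) = 292/((-16/7/4)) - 240/(-89) = 292/((-16/7*¼)) - 240*(-1/89) = 292/(-4/7) + 240/89 = 292*(-7/4) + 240/89 = -511 + 240/89 = -45239/89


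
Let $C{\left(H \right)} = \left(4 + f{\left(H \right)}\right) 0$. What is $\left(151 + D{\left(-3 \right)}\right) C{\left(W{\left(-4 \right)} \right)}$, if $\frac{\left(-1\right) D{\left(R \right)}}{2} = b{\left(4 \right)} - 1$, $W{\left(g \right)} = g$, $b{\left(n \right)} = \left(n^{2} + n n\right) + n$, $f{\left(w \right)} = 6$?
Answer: $0$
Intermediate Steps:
$b{\left(n \right)} = n + 2 n^{2}$ ($b{\left(n \right)} = \left(n^{2} + n^{2}\right) + n = 2 n^{2} + n = n + 2 n^{2}$)
$C{\left(H \right)} = 0$ ($C{\left(H \right)} = \left(4 + 6\right) 0 = 10 \cdot 0 = 0$)
$D{\left(R \right)} = -70$ ($D{\left(R \right)} = - 2 \left(4 \left(1 + 2 \cdot 4\right) - 1\right) = - 2 \left(4 \left(1 + 8\right) - 1\right) = - 2 \left(4 \cdot 9 - 1\right) = - 2 \left(36 - 1\right) = \left(-2\right) 35 = -70$)
$\left(151 + D{\left(-3 \right)}\right) C{\left(W{\left(-4 \right)} \right)} = \left(151 - 70\right) 0 = 81 \cdot 0 = 0$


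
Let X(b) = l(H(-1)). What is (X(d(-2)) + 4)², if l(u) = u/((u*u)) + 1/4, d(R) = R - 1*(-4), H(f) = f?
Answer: 169/16 ≈ 10.563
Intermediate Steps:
d(R) = 4 + R (d(R) = R + 4 = 4 + R)
l(u) = ¼ + 1/u (l(u) = u/(u²) + 1*(¼) = u/u² + ¼ = 1/u + ¼ = ¼ + 1/u)
X(b) = -¾ (X(b) = (¼)*(4 - 1)/(-1) = (¼)*(-1)*3 = -¾)
(X(d(-2)) + 4)² = (-¾ + 4)² = (13/4)² = 169/16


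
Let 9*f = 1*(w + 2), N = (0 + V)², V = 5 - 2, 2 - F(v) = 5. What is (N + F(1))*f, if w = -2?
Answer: 0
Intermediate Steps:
F(v) = -3 (F(v) = 2 - 1*5 = 2 - 5 = -3)
V = 3
N = 9 (N = (0 + 3)² = 3² = 9)
f = 0 (f = (1*(-2 + 2))/9 = (1*0)/9 = (⅑)*0 = 0)
(N + F(1))*f = (9 - 3)*0 = 6*0 = 0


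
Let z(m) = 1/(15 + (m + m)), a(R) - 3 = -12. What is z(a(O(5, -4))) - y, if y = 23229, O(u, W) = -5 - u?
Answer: -69688/3 ≈ -23229.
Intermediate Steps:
a(R) = -9 (a(R) = 3 - 12 = -9)
z(m) = 1/(15 + 2*m)
z(a(O(5, -4))) - y = 1/(15 + 2*(-9)) - 1*23229 = 1/(15 - 18) - 23229 = 1/(-3) - 23229 = -1/3 - 23229 = -69688/3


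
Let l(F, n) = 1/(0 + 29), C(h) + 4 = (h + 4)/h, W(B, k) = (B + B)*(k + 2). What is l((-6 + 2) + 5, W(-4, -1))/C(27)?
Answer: -27/2233 ≈ -0.012091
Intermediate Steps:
W(B, k) = 2*B*(2 + k) (W(B, k) = (2*B)*(2 + k) = 2*B*(2 + k))
C(h) = -4 + (4 + h)/h (C(h) = -4 + (h + 4)/h = -4 + (4 + h)/h)
l(F, n) = 1/29
l((-6 + 2) + 5, W(-4, -1))/C(27) = 1/(29*(-3 + 4/27)) = 1/(29*(-77/27)) = (1/29)*(-27/77) = -27/2233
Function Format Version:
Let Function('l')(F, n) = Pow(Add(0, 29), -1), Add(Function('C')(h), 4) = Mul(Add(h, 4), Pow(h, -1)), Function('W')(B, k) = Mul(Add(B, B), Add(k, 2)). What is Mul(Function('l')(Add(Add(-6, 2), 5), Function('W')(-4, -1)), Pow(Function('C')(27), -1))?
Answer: Rational(-27, 2233) ≈ -0.012091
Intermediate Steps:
Function('W')(B, k) = Mul(2, B, Add(2, k)) (Function('W')(B, k) = Mul(Mul(2, B), Add(2, k)) = Mul(2, B, Add(2, k)))
Function('C')(h) = Add(-4, Mul(Pow(h, -1), Add(4, h))) (Function('C')(h) = Add(-4, Mul(Add(h, 4), Pow(h, -1))) = Add(-4, Mul(Add(4, h), Pow(h, -1))) = Add(-4, Mul(Pow(h, -1), Add(4, h))))
Function('l')(F, n) = Rational(1, 29) (Function('l')(F, n) = Pow(29, -1) = Rational(1, 29))
Mul(Function('l')(Add(Add(-6, 2), 5), Function('W')(-4, -1)), Pow(Function('C')(27), -1)) = Mul(Rational(1, 29), Pow(Add(-3, Mul(4, Pow(27, -1))), -1)) = Mul(Rational(1, 29), Pow(Add(-3, Mul(4, Rational(1, 27))), -1)) = Mul(Rational(1, 29), Pow(Add(-3, Rational(4, 27)), -1)) = Mul(Rational(1, 29), Pow(Rational(-77, 27), -1)) = Mul(Rational(1, 29), Rational(-27, 77)) = Rational(-27, 2233)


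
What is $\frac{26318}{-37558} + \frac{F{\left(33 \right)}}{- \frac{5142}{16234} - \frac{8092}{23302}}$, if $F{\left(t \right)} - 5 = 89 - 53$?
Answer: $- \frac{73640363668190}{1179248018237} \approx -62.447$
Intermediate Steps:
$F{\left(t \right)} = 41$ ($F{\left(t \right)} = 5 + \left(89 - 53\right) = 5 + 36 = 41$)
$\frac{26318}{-37558} + \frac{F{\left(33 \right)}}{- \frac{5142}{16234} - \frac{8092}{23302}} = \frac{26318}{-37558} + \frac{41}{- \frac{5142}{16234} - \frac{8092}{23302}} = 26318 \left(- \frac{1}{37558}\right) + \frac{41}{\left(-5142\right) \frac{1}{16234} - \frac{4046}{11651}} = - \frac{13159}{18779} + \frac{41}{- \frac{2571}{8117} - \frac{4046}{11651}} = - \frac{13159}{18779} + \frac{41}{- \frac{62796103}{94571167}} = - \frac{13159}{18779} + 41 \left(- \frac{94571167}{62796103}\right) = - \frac{13159}{18779} - \frac{3877417847}{62796103} = - \frac{73640363668190}{1179248018237}$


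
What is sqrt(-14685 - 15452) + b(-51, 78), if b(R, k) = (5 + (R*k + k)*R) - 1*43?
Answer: 198862 + I*sqrt(30137) ≈ 1.9886e+5 + 173.6*I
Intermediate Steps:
b(R, k) = -38 + R*(k + R*k) (b(R, k) = (5 + (k + R*k)*R) - 43 = (5 + R*(k + R*k)) - 43 = -38 + R*(k + R*k))
sqrt(-14685 - 15452) + b(-51, 78) = sqrt(-14685 - 15452) + (-38 - 51*78 + 78*(-51)**2) = sqrt(-30137) + (-38 - 3978 + 78*2601) = I*sqrt(30137) + (-38 - 3978 + 202878) = I*sqrt(30137) + 198862 = 198862 + I*sqrt(30137)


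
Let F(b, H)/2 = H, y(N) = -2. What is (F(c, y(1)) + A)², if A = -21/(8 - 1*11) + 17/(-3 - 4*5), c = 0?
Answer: 2704/529 ≈ 5.1115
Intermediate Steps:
F(b, H) = 2*H
A = 144/23 (A = -21/(8 - 11) + 17/(-3 - 20) = -21/(-3) + 17/(-23) = -21*(-⅓) + 17*(-1/23) = 7 - 17/23 = 144/23 ≈ 6.2609)
(F(c, y(1)) + A)² = (2*(-2) + 144/23)² = (-4 + 144/23)² = (52/23)² = 2704/529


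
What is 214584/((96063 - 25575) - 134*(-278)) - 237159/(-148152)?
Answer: 4778546619/1330158040 ≈ 3.5925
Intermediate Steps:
214584/((96063 - 25575) - 134*(-278)) - 237159/(-148152) = 214584/(70488 + 37252) - 237159*(-1/148152) = 214584/107740 + 79053/49384 = 214584*(1/107740) + 79053/49384 = 53646/26935 + 79053/49384 = 4778546619/1330158040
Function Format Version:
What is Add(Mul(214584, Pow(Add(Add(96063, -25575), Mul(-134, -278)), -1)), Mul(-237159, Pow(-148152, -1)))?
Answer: Rational(4778546619, 1330158040) ≈ 3.5925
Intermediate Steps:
Add(Mul(214584, Pow(Add(Add(96063, -25575), Mul(-134, -278)), -1)), Mul(-237159, Pow(-148152, -1))) = Add(Mul(214584, Pow(Add(70488, 37252), -1)), Mul(-237159, Rational(-1, 148152))) = Add(Mul(214584, Pow(107740, -1)), Rational(79053, 49384)) = Add(Mul(214584, Rational(1, 107740)), Rational(79053, 49384)) = Add(Rational(53646, 26935), Rational(79053, 49384)) = Rational(4778546619, 1330158040)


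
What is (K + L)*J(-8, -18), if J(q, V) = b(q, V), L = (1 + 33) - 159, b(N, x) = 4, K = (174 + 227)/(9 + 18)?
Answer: -11896/27 ≈ -440.59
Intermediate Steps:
K = 401/27 ≈ 14.852
L = -125 (L = 34 - 159 = -125)
J(q, V) = 4
(K + L)*J(-8, -18) = (401/27 - 125)*4 = -2974/27*4 = -11896/27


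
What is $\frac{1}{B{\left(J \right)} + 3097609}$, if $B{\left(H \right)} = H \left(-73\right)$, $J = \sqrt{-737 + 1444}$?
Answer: $\frac{42433}{131440791086} + \frac{\sqrt{707}}{131440791086} \approx 3.2303 \cdot 10^{-7}$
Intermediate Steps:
$J = \sqrt{707} \approx 26.589$
$B{\left(H \right)} = - 73 H$
$\frac{1}{B{\left(J \right)} + 3097609} = \frac{1}{- 73 \sqrt{707} + 3097609} = \frac{1}{3097609 - 73 \sqrt{707}}$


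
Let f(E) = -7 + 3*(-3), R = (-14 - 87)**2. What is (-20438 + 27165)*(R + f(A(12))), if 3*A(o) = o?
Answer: 68514495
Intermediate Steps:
A(o) = o/3
R = 10201 (R = (-101)**2 = 10201)
f(E) = -16 (f(E) = -7 - 9 = -16)
(-20438 + 27165)*(R + f(A(12))) = (-20438 + 27165)*(10201 - 16) = 6727*10185 = 68514495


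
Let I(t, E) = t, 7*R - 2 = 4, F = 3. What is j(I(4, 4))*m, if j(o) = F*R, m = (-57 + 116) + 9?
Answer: 1224/7 ≈ 174.86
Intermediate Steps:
R = 6/7 (R = 2/7 + (⅐)*4 = 2/7 + 4/7 = 6/7 ≈ 0.85714)
m = 68 (m = 59 + 9 = 68)
j(o) = 18/7 (j(o) = 3*(6/7) = 18/7)
j(I(4, 4))*m = (18/7)*68 = 1224/7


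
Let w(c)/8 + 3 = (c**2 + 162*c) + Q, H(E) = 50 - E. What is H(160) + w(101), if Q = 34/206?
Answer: 21874246/103 ≈ 2.1237e+5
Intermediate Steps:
Q = 17/103 (Q = 34*(1/206) = 17/103 ≈ 0.16505)
w(c) = -2336/103 + 8*c**2 + 1296*c (w(c) = -24 + 8*((c**2 + 162*c) + 17/103) = -24 + 8*(17/103 + c**2 + 162*c) = -24 + (136/103 + 8*c**2 + 1296*c) = -2336/103 + 8*c**2 + 1296*c)
H(160) + w(101) = (50 - 1*160) + (-2336/103 + 8*101**2 + 1296*101) = (50 - 160) + (-2336/103 + 8*10201 + 130896) = -110 + (-2336/103 + 81608 + 130896) = -110 + 21885576/103 = 21874246/103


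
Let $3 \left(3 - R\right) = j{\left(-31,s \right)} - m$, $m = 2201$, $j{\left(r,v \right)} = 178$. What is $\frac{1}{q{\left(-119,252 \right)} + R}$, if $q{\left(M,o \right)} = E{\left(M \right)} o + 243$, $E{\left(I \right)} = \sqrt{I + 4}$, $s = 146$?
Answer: $\frac{8283}{73349761} - \frac{2268 i \sqrt{115}}{73349761} \approx 0.00011292 - 0.00033158 i$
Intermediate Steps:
$E{\left(I \right)} = \sqrt{4 + I}$
$q{\left(M,o \right)} = 243 + o \sqrt{4 + M}$ ($q{\left(M,o \right)} = \sqrt{4 + M} o + 243 = o \sqrt{4 + M} + 243 = 243 + o \sqrt{4 + M}$)
$R = \frac{2032}{3}$ ($R = 3 - \frac{178 - 2201}{3} = 3 - - \frac{2023}{3} = 3 + \frac{2023}{3} = \frac{2032}{3} \approx 677.33$)
$\frac{1}{q{\left(-119,252 \right)} + R} = \frac{1}{\left(243 + 252 \sqrt{4 - 119}\right) + \frac{2032}{3}} = \frac{1}{\left(243 + 252 \sqrt{-115}\right) + \frac{2032}{3}} = \frac{1}{\left(243 + 252 i \sqrt{115}\right) + \frac{2032}{3}} = \frac{1}{\frac{2761}{3} + 252 i \sqrt{115}}$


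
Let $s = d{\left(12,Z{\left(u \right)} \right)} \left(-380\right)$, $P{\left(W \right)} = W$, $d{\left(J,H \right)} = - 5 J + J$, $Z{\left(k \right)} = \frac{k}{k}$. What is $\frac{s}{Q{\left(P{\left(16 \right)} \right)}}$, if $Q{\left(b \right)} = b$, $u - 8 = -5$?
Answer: $1140$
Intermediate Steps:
$u = 3$ ($u = 8 - 5 = 3$)
$Z{\left(k \right)} = 1$
$d{\left(J,H \right)} = - 4 J$
$s = 18240$ ($s = \left(-4\right) 12 \left(-380\right) = \left(-48\right) \left(-380\right) = 18240$)
$\frac{s}{Q{\left(P{\left(16 \right)} \right)}} = \frac{18240}{16} = 18240 \cdot \frac{1}{16} = 1140$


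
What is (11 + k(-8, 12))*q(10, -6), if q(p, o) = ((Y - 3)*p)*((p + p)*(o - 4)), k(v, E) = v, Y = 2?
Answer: 6000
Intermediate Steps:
q(p, o) = -2*p²*(-4 + o) (q(p, o) = ((2 - 3)*p)*((p + p)*(o - 4)) = (-p)*((2*p)*(-4 + o)) = (-p)*(2*p*(-4 + o)) = -2*p²*(-4 + o))
(11 + k(-8, 12))*q(10, -6) = (11 - 8)*(2*10²*(4 - 1*(-6))) = 3*(2*100*(4 + 6)) = 3*(2*100*10) = 3*2000 = 6000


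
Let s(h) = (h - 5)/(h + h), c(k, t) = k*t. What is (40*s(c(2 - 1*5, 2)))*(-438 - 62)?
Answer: -55000/3 ≈ -18333.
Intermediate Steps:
s(h) = (-5 + h)/(2*h) (s(h) = (-5 + h)/((2*h)) = (-5 + h)*(1/(2*h)) = (-5 + h)/(2*h))
(40*s(c(2 - 1*5, 2)))*(-438 - 62) = (40*((-5 + (2 - 1*5)*2)/(2*(((2 - 1*5)*2)))))*(-438 - 62) = (40*((-5 + (2 - 5)*2)/(2*(((2 - 5)*2)))))*(-500) = (40*((-5 - 3*2)/(2*((-3*2)))))*(-500) = (40*((1/2)*(-5 - 6)/(-6)))*(-500) = (40*((1/2)*(-1/6)*(-11)))*(-500) = (40*(11/12))*(-500) = (110/3)*(-500) = -55000/3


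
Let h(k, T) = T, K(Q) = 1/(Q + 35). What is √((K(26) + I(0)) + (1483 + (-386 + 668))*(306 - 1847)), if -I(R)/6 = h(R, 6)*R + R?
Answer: 2*I*√2530154401/61 ≈ 1649.2*I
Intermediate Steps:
K(Q) = 1/(35 + Q)
I(R) = -42*R (I(R) = -6*(6*R + R) = -42*R)
√((K(26) + I(0)) + (1483 + (-386 + 668))*(306 - 1847)) = √((1/(35 + 26) - 42*0) + (1483 + (-386 + 668))*(306 - 1847)) = √((1/61 + 0) + (1483 + 282)*(-1541)) = √((1/61 + 0) + 1765*(-1541)) = √(1/61 - 2719865) = √(-165911764/61) = 2*I*√2530154401/61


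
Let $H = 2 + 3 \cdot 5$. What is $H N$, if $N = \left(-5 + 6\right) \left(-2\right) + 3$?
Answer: $17$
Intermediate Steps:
$N = 1$ ($N = 1 \left(-2\right) + 3 = -2 + 3 = 1$)
$H = 17$ ($H = 2 + 15 = 17$)
$H N = 17 \cdot 1 = 17$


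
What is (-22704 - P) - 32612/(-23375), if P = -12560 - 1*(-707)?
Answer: -253609513/23375 ≈ -10850.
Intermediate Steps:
P = -11853 (P = -12560 + 707 = -11853)
(-22704 - P) - 32612/(-23375) = (-22704 - 1*(-11853)) - 32612/(-23375) = (-22704 + 11853) - 32612*(-1)/23375 = -10851 - 1*(-32612/23375) = -10851 + 32612/23375 = -253609513/23375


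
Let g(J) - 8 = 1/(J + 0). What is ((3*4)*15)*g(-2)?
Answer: 1350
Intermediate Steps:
g(J) = 8 + 1/J (g(J) = 8 + 1/(J + 0) = 8 + 1/J)
((3*4)*15)*g(-2) = ((3*4)*15)*(8 + 1/(-2)) = (12*15)*(8 - 1/2) = 180*(15/2) = 1350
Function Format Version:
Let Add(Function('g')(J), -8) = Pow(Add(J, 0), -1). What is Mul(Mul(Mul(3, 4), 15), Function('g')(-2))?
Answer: 1350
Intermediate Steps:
Function('g')(J) = Add(8, Pow(J, -1)) (Function('g')(J) = Add(8, Pow(Add(J, 0), -1)) = Add(8, Pow(J, -1)))
Mul(Mul(Mul(3, 4), 15), Function('g')(-2)) = Mul(Mul(Mul(3, 4), 15), Add(8, Pow(-2, -1))) = Mul(Mul(12, 15), Add(8, Rational(-1, 2))) = Mul(180, Rational(15, 2)) = 1350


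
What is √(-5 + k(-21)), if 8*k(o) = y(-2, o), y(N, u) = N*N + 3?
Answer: I*√66/4 ≈ 2.031*I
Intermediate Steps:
y(N, u) = 3 + N² (y(N, u) = N² + 3 = 3 + N²)
k(o) = 7/8 (k(o) = (3 + (-2)²)/8 = (3 + 4)/8 = (⅛)*7 = 7/8)
√(-5 + k(-21)) = √(-5 + 7/8) = √(-33/8) = I*√66/4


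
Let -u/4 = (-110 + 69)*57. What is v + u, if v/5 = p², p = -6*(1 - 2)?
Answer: 9528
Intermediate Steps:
p = 6 (p = -6*(-1) = 6)
v = 180 (v = 5*6² = 5*36 = 180)
u = 9348 (u = -4*(-110 + 69)*57 = -(-164)*57 = -4*(-2337) = 9348)
v + u = 180 + 9348 = 9528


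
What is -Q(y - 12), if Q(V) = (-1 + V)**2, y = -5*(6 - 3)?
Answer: -784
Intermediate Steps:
y = -15 (y = -5*3 = -15)
-Q(y - 12) = -(-1 + (-15 - 12))**2 = -(-1 - 27)**2 = -1*(-28)**2 = -1*784 = -784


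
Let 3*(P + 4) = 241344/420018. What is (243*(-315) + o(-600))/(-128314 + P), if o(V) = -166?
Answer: 5370000133/8982631546 ≈ 0.59782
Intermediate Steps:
P = -266604/70003 (P = -4 + (241344/420018)/3 = -4 + (241344*(1/420018))/3 = -4 + (⅓)*(40224/70003) = -4 + 13408/70003 = -266604/70003 ≈ -3.8085)
(243*(-315) + o(-600))/(-128314 + P) = (243*(-315) - 166)/(-128314 - 266604/70003) = (-76545 - 166)/(-8982631546/70003) = -76711*(-70003/8982631546) = 5370000133/8982631546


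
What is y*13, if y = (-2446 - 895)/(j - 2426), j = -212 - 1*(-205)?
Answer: 43433/2433 ≈ 17.852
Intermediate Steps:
j = -7 (j = -212 + 205 = -7)
y = 3341/2433 (y = (-2446 - 895)/(-7 - 2426) = -3341/(-2433) = -3341*(-1/2433) = 3341/2433 ≈ 1.3732)
y*13 = (3341/2433)*13 = 43433/2433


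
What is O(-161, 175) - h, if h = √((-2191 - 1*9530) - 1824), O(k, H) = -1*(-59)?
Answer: 59 - 3*I*√1505 ≈ 59.0 - 116.38*I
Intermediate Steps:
O(k, H) = 59
h = 3*I*√1505 (h = √((-2191 - 9530) - 1824) = √(-11721 - 1824) = √(-13545) = 3*I*√1505 ≈ 116.38*I)
O(-161, 175) - h = 59 - 3*I*√1505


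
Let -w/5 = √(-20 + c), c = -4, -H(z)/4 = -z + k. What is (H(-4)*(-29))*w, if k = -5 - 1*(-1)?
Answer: 0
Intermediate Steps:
k = -4 (k = -5 + 1 = -4)
H(z) = 16 + 4*z (H(z) = -4*(-z - 4) = -4*(-4 - z) = 16 + 4*z)
w = -10*I*√6 (w = -5*√(-20 - 4) = -10*I*√6 ≈ -24.495*I)
(H(-4)*(-29))*w = ((16 + 4*(-4))*(-29))*(-10*I*√6) = ((16 - 16)*(-29))*(-10*I*√6) = (0*(-29))*(-10*I*√6) = 0*(-10*I*√6) = 0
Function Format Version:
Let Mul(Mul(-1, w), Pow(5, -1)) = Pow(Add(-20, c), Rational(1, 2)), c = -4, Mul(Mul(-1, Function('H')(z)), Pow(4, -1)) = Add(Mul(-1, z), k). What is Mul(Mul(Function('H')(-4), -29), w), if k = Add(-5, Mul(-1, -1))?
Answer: 0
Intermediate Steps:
k = -4 (k = Add(-5, 1) = -4)
Function('H')(z) = Add(16, Mul(4, z)) (Function('H')(z) = Mul(-4, Add(Mul(-1, z), -4)) = Mul(-4, Add(-4, Mul(-1, z))) = Add(16, Mul(4, z)))
w = Mul(-10, I, Pow(6, Rational(1, 2))) (w = Mul(-5, Pow(Add(-20, -4), Rational(1, 2))) = Mul(-5, Pow(-24, Rational(1, 2))) = Mul(-5, Mul(2, I, Pow(6, Rational(1, 2)))) = Mul(-10, I, Pow(6, Rational(1, 2))) ≈ Mul(-24.495, I))
Mul(Mul(Function('H')(-4), -29), w) = Mul(Mul(Add(16, Mul(4, -4)), -29), Mul(-10, I, Pow(6, Rational(1, 2)))) = Mul(Mul(Add(16, -16), -29), Mul(-10, I, Pow(6, Rational(1, 2)))) = Mul(Mul(0, -29), Mul(-10, I, Pow(6, Rational(1, 2)))) = Mul(0, Mul(-10, I, Pow(6, Rational(1, 2)))) = 0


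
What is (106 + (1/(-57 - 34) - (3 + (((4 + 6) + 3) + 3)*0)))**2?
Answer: 87834384/8281 ≈ 10607.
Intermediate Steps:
(106 + (1/(-57 - 34) - (3 + (((4 + 6) + 3) + 3)*0)))**2 = (106 + (1/(-91) - (3 + ((10 + 3) + 3)*0)))**2 = (106 + (-1/91 - (3 + (13 + 3)*0)))**2 = (106 + (-1/91 - (3 + 16*0)))**2 = (106 + (-1/91 - (3 + 0)))**2 = (106 + (-1/91 - 1*3))**2 = (106 + (-1/91 - 3))**2 = (106 - 274/91)**2 = (9372/91)**2 = 87834384/8281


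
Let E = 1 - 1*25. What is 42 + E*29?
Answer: -654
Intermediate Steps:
E = -24 (E = 1 - 25 = -24)
42 + E*29 = 42 - 24*29 = 42 - 696 = -654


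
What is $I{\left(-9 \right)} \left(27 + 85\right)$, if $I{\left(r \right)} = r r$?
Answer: $9072$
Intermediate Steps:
$I{\left(r \right)} = r^{2}$
$I{\left(-9 \right)} \left(27 + 85\right) = \left(-9\right)^{2} \left(27 + 85\right) = 81 \cdot 112 = 9072$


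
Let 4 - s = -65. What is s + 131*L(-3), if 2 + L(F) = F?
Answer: -586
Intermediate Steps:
s = 69 (s = 4 - 1*(-65) = 4 + 65 = 69)
L(F) = -2 + F
s + 131*L(-3) = 69 + 131*(-2 - 3) = 69 + 131*(-5) = 69 - 655 = -586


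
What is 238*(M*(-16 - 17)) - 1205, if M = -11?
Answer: 85189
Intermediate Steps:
238*(M*(-16 - 17)) - 1205 = 238*(-11*(-16 - 17)) - 1205 = 238*(-11*(-33)) - 1205 = 238*363 - 1205 = 86394 - 1205 = 85189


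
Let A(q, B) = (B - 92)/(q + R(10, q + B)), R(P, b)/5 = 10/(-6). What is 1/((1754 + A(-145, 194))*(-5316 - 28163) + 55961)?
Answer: -230/13488104863 ≈ -1.7052e-8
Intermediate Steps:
R(P, b) = -25/3 (R(P, b) = 5*(10/(-6)) = 5*(10*(-⅙)) = 5*(-5/3) = -25/3)
A(q, B) = (-92 + B)/(-25/3 + q) (A(q, B) = (B - 92)/(q - 25/3) = (-92 + B)/(-25/3 + q))
1/((1754 + A(-145, 194))*(-5316 - 28163) + 55961) = 1/((1754 + 3*(-92 + 194)/(-25 + 3*(-145)))*(-5316 - 28163) + 55961) = 1/((1754 + 3*102/(-25 - 435))*(-33479) + 55961) = 1/((1754 + 3*102/(-460))*(-33479) + 55961) = 1/((1754 + 3*(-1/460)*102)*(-33479) + 55961) = 1/((1754 - 153/230)*(-33479) + 55961) = 1/((403267/230)*(-33479) + 55961) = 1/(-13500975893/230 + 55961) = 1/(-13488104863/230) = -230/13488104863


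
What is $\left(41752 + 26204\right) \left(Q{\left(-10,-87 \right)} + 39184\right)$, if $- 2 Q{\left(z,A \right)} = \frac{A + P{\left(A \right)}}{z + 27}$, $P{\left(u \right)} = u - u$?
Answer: $\frac{45270350454}{17} \approx 2.663 \cdot 10^{9}$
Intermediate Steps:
$P{\left(u \right)} = 0$
$Q{\left(z,A \right)} = - \frac{A}{2 \left(27 + z\right)}$ ($Q{\left(z,A \right)} = - \frac{\left(A + 0\right) \frac{1}{z + 27}}{2} = - \frac{A \frac{1}{27 + z}}{2} = - \frac{A}{2 \left(27 + z\right)}$)
$\left(41752 + 26204\right) \left(Q{\left(-10,-87 \right)} + 39184\right) = \left(41752 + 26204\right) \left(\left(-1\right) \left(-87\right) \frac{1}{54 + 2 \left(-10\right)} + 39184\right) = 67956 \left(\left(-1\right) \left(-87\right) \frac{1}{54 - 20} + 39184\right) = 67956 \left(\left(-1\right) \left(-87\right) \frac{1}{34} + 39184\right) = 67956 \left(\frac{87}{34} + 39184\right) = 67956 \cdot \frac{1332343}{34} = \frac{45270350454}{17}$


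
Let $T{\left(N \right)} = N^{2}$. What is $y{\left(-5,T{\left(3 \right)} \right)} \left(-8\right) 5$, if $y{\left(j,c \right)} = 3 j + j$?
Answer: $800$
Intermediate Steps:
$y{\left(j,c \right)} = 4 j$
$y{\left(-5,T{\left(3 \right)} \right)} \left(-8\right) 5 = 4 \left(-5\right) \left(-8\right) 5 = \left(-20\right) \left(-8\right) 5 = 160 \cdot 5 = 800$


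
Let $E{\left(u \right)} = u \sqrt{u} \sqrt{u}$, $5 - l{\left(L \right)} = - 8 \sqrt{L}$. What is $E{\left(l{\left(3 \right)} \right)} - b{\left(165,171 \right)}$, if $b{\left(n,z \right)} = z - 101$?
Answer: $147 + 80 \sqrt{3} \approx 285.56$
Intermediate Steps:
$l{\left(L \right)} = 5 + 8 \sqrt{L}$ ($l{\left(L \right)} = 5 - - 8 \sqrt{L} = 5 + 8 \sqrt{L}$)
$b{\left(n,z \right)} = -101 + z$
$E{\left(u \right)} = u^{2}$ ($E{\left(u \right)} = u^{\frac{3}{2}} \sqrt{u} = u^{2}$)
$E{\left(l{\left(3 \right)} \right)} - b{\left(165,171 \right)} = \left(5 + 8 \sqrt{3}\right)^{2} - \left(-101 + 171\right) = \left(5 + 8 \sqrt{3}\right)^{2} - 70 = -70 + \left(5 + 8 \sqrt{3}\right)^{2}$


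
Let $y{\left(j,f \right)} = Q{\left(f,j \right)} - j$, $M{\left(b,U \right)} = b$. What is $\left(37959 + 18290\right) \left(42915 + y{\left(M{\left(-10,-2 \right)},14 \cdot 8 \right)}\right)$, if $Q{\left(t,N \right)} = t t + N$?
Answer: $3119513291$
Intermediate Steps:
$Q{\left(t,N \right)} = N + t^{2}$ ($Q{\left(t,N \right)} = t^{2} + N = N + t^{2}$)
$y{\left(j,f \right)} = f^{2}$ ($y{\left(j,f \right)} = \left(j + f^{2}\right) - j = f^{2}$)
$\left(37959 + 18290\right) \left(42915 + y{\left(M{\left(-10,-2 \right)},14 \cdot 8 \right)}\right) = \left(37959 + 18290\right) \left(42915 + \left(14 \cdot 8\right)^{2}\right) = 56249 \left(42915 + 112^{2}\right) = 56249 \left(42915 + 12544\right) = 56249 \cdot 55459 = 3119513291$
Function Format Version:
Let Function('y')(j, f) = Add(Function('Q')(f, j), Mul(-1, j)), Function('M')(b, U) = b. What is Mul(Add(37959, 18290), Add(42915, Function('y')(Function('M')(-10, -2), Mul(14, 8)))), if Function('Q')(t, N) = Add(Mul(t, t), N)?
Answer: 3119513291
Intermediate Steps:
Function('Q')(t, N) = Add(N, Pow(t, 2)) (Function('Q')(t, N) = Add(Pow(t, 2), N) = Add(N, Pow(t, 2)))
Function('y')(j, f) = Pow(f, 2) (Function('y')(j, f) = Add(Add(j, Pow(f, 2)), Mul(-1, j)) = Pow(f, 2))
Mul(Add(37959, 18290), Add(42915, Function('y')(Function('M')(-10, -2), Mul(14, 8)))) = Mul(Add(37959, 18290), Add(42915, Pow(Mul(14, 8), 2))) = Mul(56249, Add(42915, Pow(112, 2))) = Mul(56249, Add(42915, 12544)) = Mul(56249, 55459) = 3119513291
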